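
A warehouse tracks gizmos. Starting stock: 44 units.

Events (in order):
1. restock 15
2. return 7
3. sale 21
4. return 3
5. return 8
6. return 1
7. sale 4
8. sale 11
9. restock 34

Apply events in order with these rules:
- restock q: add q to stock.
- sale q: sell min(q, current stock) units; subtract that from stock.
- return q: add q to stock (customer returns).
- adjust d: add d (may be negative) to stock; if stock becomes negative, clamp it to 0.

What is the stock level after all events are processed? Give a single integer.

Answer: 76

Derivation:
Processing events:
Start: stock = 44
  Event 1 (restock 15): 44 + 15 = 59
  Event 2 (return 7): 59 + 7 = 66
  Event 3 (sale 21): sell min(21,66)=21. stock: 66 - 21 = 45. total_sold = 21
  Event 4 (return 3): 45 + 3 = 48
  Event 5 (return 8): 48 + 8 = 56
  Event 6 (return 1): 56 + 1 = 57
  Event 7 (sale 4): sell min(4,57)=4. stock: 57 - 4 = 53. total_sold = 25
  Event 8 (sale 11): sell min(11,53)=11. stock: 53 - 11 = 42. total_sold = 36
  Event 9 (restock 34): 42 + 34 = 76
Final: stock = 76, total_sold = 36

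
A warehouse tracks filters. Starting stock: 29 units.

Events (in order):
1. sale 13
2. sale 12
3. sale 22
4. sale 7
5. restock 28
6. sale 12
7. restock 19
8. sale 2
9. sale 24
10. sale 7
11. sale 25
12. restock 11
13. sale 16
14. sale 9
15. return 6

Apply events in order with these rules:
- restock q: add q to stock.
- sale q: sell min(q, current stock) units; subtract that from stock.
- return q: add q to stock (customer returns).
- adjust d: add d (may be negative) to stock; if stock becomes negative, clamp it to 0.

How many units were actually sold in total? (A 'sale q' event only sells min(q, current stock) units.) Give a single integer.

Answer: 87

Derivation:
Processing events:
Start: stock = 29
  Event 1 (sale 13): sell min(13,29)=13. stock: 29 - 13 = 16. total_sold = 13
  Event 2 (sale 12): sell min(12,16)=12. stock: 16 - 12 = 4. total_sold = 25
  Event 3 (sale 22): sell min(22,4)=4. stock: 4 - 4 = 0. total_sold = 29
  Event 4 (sale 7): sell min(7,0)=0. stock: 0 - 0 = 0. total_sold = 29
  Event 5 (restock 28): 0 + 28 = 28
  Event 6 (sale 12): sell min(12,28)=12. stock: 28 - 12 = 16. total_sold = 41
  Event 7 (restock 19): 16 + 19 = 35
  Event 8 (sale 2): sell min(2,35)=2. stock: 35 - 2 = 33. total_sold = 43
  Event 9 (sale 24): sell min(24,33)=24. stock: 33 - 24 = 9. total_sold = 67
  Event 10 (sale 7): sell min(7,9)=7. stock: 9 - 7 = 2. total_sold = 74
  Event 11 (sale 25): sell min(25,2)=2. stock: 2 - 2 = 0. total_sold = 76
  Event 12 (restock 11): 0 + 11 = 11
  Event 13 (sale 16): sell min(16,11)=11. stock: 11 - 11 = 0. total_sold = 87
  Event 14 (sale 9): sell min(9,0)=0. stock: 0 - 0 = 0. total_sold = 87
  Event 15 (return 6): 0 + 6 = 6
Final: stock = 6, total_sold = 87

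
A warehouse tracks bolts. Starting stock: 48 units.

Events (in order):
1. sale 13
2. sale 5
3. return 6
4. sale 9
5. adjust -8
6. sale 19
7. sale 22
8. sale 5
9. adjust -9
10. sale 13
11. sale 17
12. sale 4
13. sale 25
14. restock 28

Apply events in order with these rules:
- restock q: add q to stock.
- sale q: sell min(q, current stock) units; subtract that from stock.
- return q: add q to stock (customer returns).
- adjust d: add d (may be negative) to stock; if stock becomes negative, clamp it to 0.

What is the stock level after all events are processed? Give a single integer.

Processing events:
Start: stock = 48
  Event 1 (sale 13): sell min(13,48)=13. stock: 48 - 13 = 35. total_sold = 13
  Event 2 (sale 5): sell min(5,35)=5. stock: 35 - 5 = 30. total_sold = 18
  Event 3 (return 6): 30 + 6 = 36
  Event 4 (sale 9): sell min(9,36)=9. stock: 36 - 9 = 27. total_sold = 27
  Event 5 (adjust -8): 27 + -8 = 19
  Event 6 (sale 19): sell min(19,19)=19. stock: 19 - 19 = 0. total_sold = 46
  Event 7 (sale 22): sell min(22,0)=0. stock: 0 - 0 = 0. total_sold = 46
  Event 8 (sale 5): sell min(5,0)=0. stock: 0 - 0 = 0. total_sold = 46
  Event 9 (adjust -9): 0 + -9 = 0 (clamped to 0)
  Event 10 (sale 13): sell min(13,0)=0. stock: 0 - 0 = 0. total_sold = 46
  Event 11 (sale 17): sell min(17,0)=0. stock: 0 - 0 = 0. total_sold = 46
  Event 12 (sale 4): sell min(4,0)=0. stock: 0 - 0 = 0. total_sold = 46
  Event 13 (sale 25): sell min(25,0)=0. stock: 0 - 0 = 0. total_sold = 46
  Event 14 (restock 28): 0 + 28 = 28
Final: stock = 28, total_sold = 46

Answer: 28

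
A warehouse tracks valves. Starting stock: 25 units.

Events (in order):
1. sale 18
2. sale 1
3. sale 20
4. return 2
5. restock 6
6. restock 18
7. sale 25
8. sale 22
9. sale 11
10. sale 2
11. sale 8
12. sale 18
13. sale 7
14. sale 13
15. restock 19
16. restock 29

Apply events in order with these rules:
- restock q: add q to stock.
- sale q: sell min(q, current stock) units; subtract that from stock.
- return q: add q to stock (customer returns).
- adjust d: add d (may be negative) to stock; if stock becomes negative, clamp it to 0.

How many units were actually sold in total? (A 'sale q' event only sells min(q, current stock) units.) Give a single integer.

Answer: 51

Derivation:
Processing events:
Start: stock = 25
  Event 1 (sale 18): sell min(18,25)=18. stock: 25 - 18 = 7. total_sold = 18
  Event 2 (sale 1): sell min(1,7)=1. stock: 7 - 1 = 6. total_sold = 19
  Event 3 (sale 20): sell min(20,6)=6. stock: 6 - 6 = 0. total_sold = 25
  Event 4 (return 2): 0 + 2 = 2
  Event 5 (restock 6): 2 + 6 = 8
  Event 6 (restock 18): 8 + 18 = 26
  Event 7 (sale 25): sell min(25,26)=25. stock: 26 - 25 = 1. total_sold = 50
  Event 8 (sale 22): sell min(22,1)=1. stock: 1 - 1 = 0. total_sold = 51
  Event 9 (sale 11): sell min(11,0)=0. stock: 0 - 0 = 0. total_sold = 51
  Event 10 (sale 2): sell min(2,0)=0. stock: 0 - 0 = 0. total_sold = 51
  Event 11 (sale 8): sell min(8,0)=0. stock: 0 - 0 = 0. total_sold = 51
  Event 12 (sale 18): sell min(18,0)=0. stock: 0 - 0 = 0. total_sold = 51
  Event 13 (sale 7): sell min(7,0)=0. stock: 0 - 0 = 0. total_sold = 51
  Event 14 (sale 13): sell min(13,0)=0. stock: 0 - 0 = 0. total_sold = 51
  Event 15 (restock 19): 0 + 19 = 19
  Event 16 (restock 29): 19 + 29 = 48
Final: stock = 48, total_sold = 51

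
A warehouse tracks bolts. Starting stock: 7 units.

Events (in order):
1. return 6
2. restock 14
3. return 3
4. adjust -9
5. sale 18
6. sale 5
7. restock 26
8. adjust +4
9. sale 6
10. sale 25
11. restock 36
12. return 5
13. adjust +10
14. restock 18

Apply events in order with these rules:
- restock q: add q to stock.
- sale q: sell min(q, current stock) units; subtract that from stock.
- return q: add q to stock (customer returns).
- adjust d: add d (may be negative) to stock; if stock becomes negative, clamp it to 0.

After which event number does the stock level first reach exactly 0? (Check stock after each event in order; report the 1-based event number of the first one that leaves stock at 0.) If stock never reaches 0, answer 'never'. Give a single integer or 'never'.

Answer: 6

Derivation:
Processing events:
Start: stock = 7
  Event 1 (return 6): 7 + 6 = 13
  Event 2 (restock 14): 13 + 14 = 27
  Event 3 (return 3): 27 + 3 = 30
  Event 4 (adjust -9): 30 + -9 = 21
  Event 5 (sale 18): sell min(18,21)=18. stock: 21 - 18 = 3. total_sold = 18
  Event 6 (sale 5): sell min(5,3)=3. stock: 3 - 3 = 0. total_sold = 21
  Event 7 (restock 26): 0 + 26 = 26
  Event 8 (adjust +4): 26 + 4 = 30
  Event 9 (sale 6): sell min(6,30)=6. stock: 30 - 6 = 24. total_sold = 27
  Event 10 (sale 25): sell min(25,24)=24. stock: 24 - 24 = 0. total_sold = 51
  Event 11 (restock 36): 0 + 36 = 36
  Event 12 (return 5): 36 + 5 = 41
  Event 13 (adjust +10): 41 + 10 = 51
  Event 14 (restock 18): 51 + 18 = 69
Final: stock = 69, total_sold = 51

First zero at event 6.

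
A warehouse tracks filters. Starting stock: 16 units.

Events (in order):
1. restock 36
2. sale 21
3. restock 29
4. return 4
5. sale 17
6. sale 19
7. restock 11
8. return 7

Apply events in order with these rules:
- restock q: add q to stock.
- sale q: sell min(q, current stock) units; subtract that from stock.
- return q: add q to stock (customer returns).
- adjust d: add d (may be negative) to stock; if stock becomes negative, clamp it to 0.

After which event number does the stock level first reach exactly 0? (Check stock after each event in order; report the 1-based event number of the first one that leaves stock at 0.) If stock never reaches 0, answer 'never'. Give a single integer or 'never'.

Processing events:
Start: stock = 16
  Event 1 (restock 36): 16 + 36 = 52
  Event 2 (sale 21): sell min(21,52)=21. stock: 52 - 21 = 31. total_sold = 21
  Event 3 (restock 29): 31 + 29 = 60
  Event 4 (return 4): 60 + 4 = 64
  Event 5 (sale 17): sell min(17,64)=17. stock: 64 - 17 = 47. total_sold = 38
  Event 6 (sale 19): sell min(19,47)=19. stock: 47 - 19 = 28. total_sold = 57
  Event 7 (restock 11): 28 + 11 = 39
  Event 8 (return 7): 39 + 7 = 46
Final: stock = 46, total_sold = 57

Stock never reaches 0.

Answer: never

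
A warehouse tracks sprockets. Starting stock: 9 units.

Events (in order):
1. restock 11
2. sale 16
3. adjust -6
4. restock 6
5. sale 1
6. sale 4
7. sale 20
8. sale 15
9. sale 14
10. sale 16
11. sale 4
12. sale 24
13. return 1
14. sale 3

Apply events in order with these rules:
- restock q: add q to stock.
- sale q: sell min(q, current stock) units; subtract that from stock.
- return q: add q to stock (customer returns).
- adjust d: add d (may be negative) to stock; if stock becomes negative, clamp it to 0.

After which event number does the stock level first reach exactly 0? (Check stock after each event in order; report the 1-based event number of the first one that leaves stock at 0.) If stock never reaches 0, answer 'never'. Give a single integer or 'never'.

Processing events:
Start: stock = 9
  Event 1 (restock 11): 9 + 11 = 20
  Event 2 (sale 16): sell min(16,20)=16. stock: 20 - 16 = 4. total_sold = 16
  Event 3 (adjust -6): 4 + -6 = 0 (clamped to 0)
  Event 4 (restock 6): 0 + 6 = 6
  Event 5 (sale 1): sell min(1,6)=1. stock: 6 - 1 = 5. total_sold = 17
  Event 6 (sale 4): sell min(4,5)=4. stock: 5 - 4 = 1. total_sold = 21
  Event 7 (sale 20): sell min(20,1)=1. stock: 1 - 1 = 0. total_sold = 22
  Event 8 (sale 15): sell min(15,0)=0. stock: 0 - 0 = 0. total_sold = 22
  Event 9 (sale 14): sell min(14,0)=0. stock: 0 - 0 = 0. total_sold = 22
  Event 10 (sale 16): sell min(16,0)=0. stock: 0 - 0 = 0. total_sold = 22
  Event 11 (sale 4): sell min(4,0)=0. stock: 0 - 0 = 0. total_sold = 22
  Event 12 (sale 24): sell min(24,0)=0. stock: 0 - 0 = 0. total_sold = 22
  Event 13 (return 1): 0 + 1 = 1
  Event 14 (sale 3): sell min(3,1)=1. stock: 1 - 1 = 0. total_sold = 23
Final: stock = 0, total_sold = 23

First zero at event 3.

Answer: 3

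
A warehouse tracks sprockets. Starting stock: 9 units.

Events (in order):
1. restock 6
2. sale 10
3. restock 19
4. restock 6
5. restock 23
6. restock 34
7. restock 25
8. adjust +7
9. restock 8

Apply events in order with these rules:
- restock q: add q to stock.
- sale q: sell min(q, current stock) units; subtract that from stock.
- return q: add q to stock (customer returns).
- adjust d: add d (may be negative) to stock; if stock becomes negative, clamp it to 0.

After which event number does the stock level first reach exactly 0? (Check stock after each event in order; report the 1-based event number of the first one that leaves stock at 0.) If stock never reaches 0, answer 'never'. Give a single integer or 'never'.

Processing events:
Start: stock = 9
  Event 1 (restock 6): 9 + 6 = 15
  Event 2 (sale 10): sell min(10,15)=10. stock: 15 - 10 = 5. total_sold = 10
  Event 3 (restock 19): 5 + 19 = 24
  Event 4 (restock 6): 24 + 6 = 30
  Event 5 (restock 23): 30 + 23 = 53
  Event 6 (restock 34): 53 + 34 = 87
  Event 7 (restock 25): 87 + 25 = 112
  Event 8 (adjust +7): 112 + 7 = 119
  Event 9 (restock 8): 119 + 8 = 127
Final: stock = 127, total_sold = 10

Stock never reaches 0.

Answer: never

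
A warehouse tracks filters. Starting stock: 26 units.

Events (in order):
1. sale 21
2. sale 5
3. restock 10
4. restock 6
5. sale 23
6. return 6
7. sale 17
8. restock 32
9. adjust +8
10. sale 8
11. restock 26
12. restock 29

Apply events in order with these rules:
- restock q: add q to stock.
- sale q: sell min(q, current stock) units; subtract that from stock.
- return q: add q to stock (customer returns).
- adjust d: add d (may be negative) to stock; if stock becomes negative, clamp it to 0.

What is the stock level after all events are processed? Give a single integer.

Processing events:
Start: stock = 26
  Event 1 (sale 21): sell min(21,26)=21. stock: 26 - 21 = 5. total_sold = 21
  Event 2 (sale 5): sell min(5,5)=5. stock: 5 - 5 = 0. total_sold = 26
  Event 3 (restock 10): 0 + 10 = 10
  Event 4 (restock 6): 10 + 6 = 16
  Event 5 (sale 23): sell min(23,16)=16. stock: 16 - 16 = 0. total_sold = 42
  Event 6 (return 6): 0 + 6 = 6
  Event 7 (sale 17): sell min(17,6)=6. stock: 6 - 6 = 0. total_sold = 48
  Event 8 (restock 32): 0 + 32 = 32
  Event 9 (adjust +8): 32 + 8 = 40
  Event 10 (sale 8): sell min(8,40)=8. stock: 40 - 8 = 32. total_sold = 56
  Event 11 (restock 26): 32 + 26 = 58
  Event 12 (restock 29): 58 + 29 = 87
Final: stock = 87, total_sold = 56

Answer: 87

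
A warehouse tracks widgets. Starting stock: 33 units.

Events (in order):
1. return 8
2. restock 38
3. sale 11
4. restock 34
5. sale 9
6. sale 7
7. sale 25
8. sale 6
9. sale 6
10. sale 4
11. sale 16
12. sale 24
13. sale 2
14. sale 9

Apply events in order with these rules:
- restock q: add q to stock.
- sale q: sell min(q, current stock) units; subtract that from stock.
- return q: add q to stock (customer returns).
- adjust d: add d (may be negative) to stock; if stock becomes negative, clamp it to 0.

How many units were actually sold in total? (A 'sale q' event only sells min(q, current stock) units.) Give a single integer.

Processing events:
Start: stock = 33
  Event 1 (return 8): 33 + 8 = 41
  Event 2 (restock 38): 41 + 38 = 79
  Event 3 (sale 11): sell min(11,79)=11. stock: 79 - 11 = 68. total_sold = 11
  Event 4 (restock 34): 68 + 34 = 102
  Event 5 (sale 9): sell min(9,102)=9. stock: 102 - 9 = 93. total_sold = 20
  Event 6 (sale 7): sell min(7,93)=7. stock: 93 - 7 = 86. total_sold = 27
  Event 7 (sale 25): sell min(25,86)=25. stock: 86 - 25 = 61. total_sold = 52
  Event 8 (sale 6): sell min(6,61)=6. stock: 61 - 6 = 55. total_sold = 58
  Event 9 (sale 6): sell min(6,55)=6. stock: 55 - 6 = 49. total_sold = 64
  Event 10 (sale 4): sell min(4,49)=4. stock: 49 - 4 = 45. total_sold = 68
  Event 11 (sale 16): sell min(16,45)=16. stock: 45 - 16 = 29. total_sold = 84
  Event 12 (sale 24): sell min(24,29)=24. stock: 29 - 24 = 5. total_sold = 108
  Event 13 (sale 2): sell min(2,5)=2. stock: 5 - 2 = 3. total_sold = 110
  Event 14 (sale 9): sell min(9,3)=3. stock: 3 - 3 = 0. total_sold = 113
Final: stock = 0, total_sold = 113

Answer: 113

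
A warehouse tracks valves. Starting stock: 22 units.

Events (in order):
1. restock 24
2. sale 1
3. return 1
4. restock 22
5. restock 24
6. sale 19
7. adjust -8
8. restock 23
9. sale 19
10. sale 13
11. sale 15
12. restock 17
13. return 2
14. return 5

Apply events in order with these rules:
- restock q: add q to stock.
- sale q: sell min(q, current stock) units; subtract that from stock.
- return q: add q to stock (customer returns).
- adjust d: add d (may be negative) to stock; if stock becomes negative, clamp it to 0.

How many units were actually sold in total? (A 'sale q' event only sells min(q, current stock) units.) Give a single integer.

Processing events:
Start: stock = 22
  Event 1 (restock 24): 22 + 24 = 46
  Event 2 (sale 1): sell min(1,46)=1. stock: 46 - 1 = 45. total_sold = 1
  Event 3 (return 1): 45 + 1 = 46
  Event 4 (restock 22): 46 + 22 = 68
  Event 5 (restock 24): 68 + 24 = 92
  Event 6 (sale 19): sell min(19,92)=19. stock: 92 - 19 = 73. total_sold = 20
  Event 7 (adjust -8): 73 + -8 = 65
  Event 8 (restock 23): 65 + 23 = 88
  Event 9 (sale 19): sell min(19,88)=19. stock: 88 - 19 = 69. total_sold = 39
  Event 10 (sale 13): sell min(13,69)=13. stock: 69 - 13 = 56. total_sold = 52
  Event 11 (sale 15): sell min(15,56)=15. stock: 56 - 15 = 41. total_sold = 67
  Event 12 (restock 17): 41 + 17 = 58
  Event 13 (return 2): 58 + 2 = 60
  Event 14 (return 5): 60 + 5 = 65
Final: stock = 65, total_sold = 67

Answer: 67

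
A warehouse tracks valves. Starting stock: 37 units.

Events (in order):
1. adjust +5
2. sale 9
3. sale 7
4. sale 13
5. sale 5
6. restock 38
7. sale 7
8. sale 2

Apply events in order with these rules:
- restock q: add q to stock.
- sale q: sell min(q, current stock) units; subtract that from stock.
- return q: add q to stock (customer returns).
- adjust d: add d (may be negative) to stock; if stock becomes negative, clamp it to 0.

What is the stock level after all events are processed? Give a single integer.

Answer: 37

Derivation:
Processing events:
Start: stock = 37
  Event 1 (adjust +5): 37 + 5 = 42
  Event 2 (sale 9): sell min(9,42)=9. stock: 42 - 9 = 33. total_sold = 9
  Event 3 (sale 7): sell min(7,33)=7. stock: 33 - 7 = 26. total_sold = 16
  Event 4 (sale 13): sell min(13,26)=13. stock: 26 - 13 = 13. total_sold = 29
  Event 5 (sale 5): sell min(5,13)=5. stock: 13 - 5 = 8. total_sold = 34
  Event 6 (restock 38): 8 + 38 = 46
  Event 7 (sale 7): sell min(7,46)=7. stock: 46 - 7 = 39. total_sold = 41
  Event 8 (sale 2): sell min(2,39)=2. stock: 39 - 2 = 37. total_sold = 43
Final: stock = 37, total_sold = 43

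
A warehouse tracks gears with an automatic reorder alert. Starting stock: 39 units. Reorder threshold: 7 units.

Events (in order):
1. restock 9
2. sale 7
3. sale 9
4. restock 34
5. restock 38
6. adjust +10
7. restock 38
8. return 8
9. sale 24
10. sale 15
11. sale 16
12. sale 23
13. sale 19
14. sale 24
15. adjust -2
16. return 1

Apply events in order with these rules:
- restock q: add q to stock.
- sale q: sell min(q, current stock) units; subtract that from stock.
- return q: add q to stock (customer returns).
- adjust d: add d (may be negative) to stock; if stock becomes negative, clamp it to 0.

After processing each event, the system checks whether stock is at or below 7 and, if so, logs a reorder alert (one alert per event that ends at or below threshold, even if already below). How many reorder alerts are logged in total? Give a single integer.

Processing events:
Start: stock = 39
  Event 1 (restock 9): 39 + 9 = 48
  Event 2 (sale 7): sell min(7,48)=7. stock: 48 - 7 = 41. total_sold = 7
  Event 3 (sale 9): sell min(9,41)=9. stock: 41 - 9 = 32. total_sold = 16
  Event 4 (restock 34): 32 + 34 = 66
  Event 5 (restock 38): 66 + 38 = 104
  Event 6 (adjust +10): 104 + 10 = 114
  Event 7 (restock 38): 114 + 38 = 152
  Event 8 (return 8): 152 + 8 = 160
  Event 9 (sale 24): sell min(24,160)=24. stock: 160 - 24 = 136. total_sold = 40
  Event 10 (sale 15): sell min(15,136)=15. stock: 136 - 15 = 121. total_sold = 55
  Event 11 (sale 16): sell min(16,121)=16. stock: 121 - 16 = 105. total_sold = 71
  Event 12 (sale 23): sell min(23,105)=23. stock: 105 - 23 = 82. total_sold = 94
  Event 13 (sale 19): sell min(19,82)=19. stock: 82 - 19 = 63. total_sold = 113
  Event 14 (sale 24): sell min(24,63)=24. stock: 63 - 24 = 39. total_sold = 137
  Event 15 (adjust -2): 39 + -2 = 37
  Event 16 (return 1): 37 + 1 = 38
Final: stock = 38, total_sold = 137

Checking against threshold 7:
  After event 1: stock=48 > 7
  After event 2: stock=41 > 7
  After event 3: stock=32 > 7
  After event 4: stock=66 > 7
  After event 5: stock=104 > 7
  After event 6: stock=114 > 7
  After event 7: stock=152 > 7
  After event 8: stock=160 > 7
  After event 9: stock=136 > 7
  After event 10: stock=121 > 7
  After event 11: stock=105 > 7
  After event 12: stock=82 > 7
  After event 13: stock=63 > 7
  After event 14: stock=39 > 7
  After event 15: stock=37 > 7
  After event 16: stock=38 > 7
Alert events: []. Count = 0

Answer: 0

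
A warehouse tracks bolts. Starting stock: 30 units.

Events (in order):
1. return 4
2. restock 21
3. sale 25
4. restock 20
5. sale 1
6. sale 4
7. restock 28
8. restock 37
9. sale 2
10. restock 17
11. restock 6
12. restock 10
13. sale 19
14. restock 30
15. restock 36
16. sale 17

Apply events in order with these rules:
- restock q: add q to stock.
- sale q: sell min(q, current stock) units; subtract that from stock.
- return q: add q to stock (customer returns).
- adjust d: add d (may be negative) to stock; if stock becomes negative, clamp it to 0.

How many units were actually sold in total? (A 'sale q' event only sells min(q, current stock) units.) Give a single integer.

Processing events:
Start: stock = 30
  Event 1 (return 4): 30 + 4 = 34
  Event 2 (restock 21): 34 + 21 = 55
  Event 3 (sale 25): sell min(25,55)=25. stock: 55 - 25 = 30. total_sold = 25
  Event 4 (restock 20): 30 + 20 = 50
  Event 5 (sale 1): sell min(1,50)=1. stock: 50 - 1 = 49. total_sold = 26
  Event 6 (sale 4): sell min(4,49)=4. stock: 49 - 4 = 45. total_sold = 30
  Event 7 (restock 28): 45 + 28 = 73
  Event 8 (restock 37): 73 + 37 = 110
  Event 9 (sale 2): sell min(2,110)=2. stock: 110 - 2 = 108. total_sold = 32
  Event 10 (restock 17): 108 + 17 = 125
  Event 11 (restock 6): 125 + 6 = 131
  Event 12 (restock 10): 131 + 10 = 141
  Event 13 (sale 19): sell min(19,141)=19. stock: 141 - 19 = 122. total_sold = 51
  Event 14 (restock 30): 122 + 30 = 152
  Event 15 (restock 36): 152 + 36 = 188
  Event 16 (sale 17): sell min(17,188)=17. stock: 188 - 17 = 171. total_sold = 68
Final: stock = 171, total_sold = 68

Answer: 68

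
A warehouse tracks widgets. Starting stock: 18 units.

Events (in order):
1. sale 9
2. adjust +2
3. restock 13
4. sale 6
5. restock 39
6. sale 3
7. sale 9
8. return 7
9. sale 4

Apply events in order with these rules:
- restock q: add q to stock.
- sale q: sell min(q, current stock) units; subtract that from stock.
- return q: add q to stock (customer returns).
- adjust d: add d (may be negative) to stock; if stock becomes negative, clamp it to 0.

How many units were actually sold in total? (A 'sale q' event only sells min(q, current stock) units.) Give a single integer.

Processing events:
Start: stock = 18
  Event 1 (sale 9): sell min(9,18)=9. stock: 18 - 9 = 9. total_sold = 9
  Event 2 (adjust +2): 9 + 2 = 11
  Event 3 (restock 13): 11 + 13 = 24
  Event 4 (sale 6): sell min(6,24)=6. stock: 24 - 6 = 18. total_sold = 15
  Event 5 (restock 39): 18 + 39 = 57
  Event 6 (sale 3): sell min(3,57)=3. stock: 57 - 3 = 54. total_sold = 18
  Event 7 (sale 9): sell min(9,54)=9. stock: 54 - 9 = 45. total_sold = 27
  Event 8 (return 7): 45 + 7 = 52
  Event 9 (sale 4): sell min(4,52)=4. stock: 52 - 4 = 48. total_sold = 31
Final: stock = 48, total_sold = 31

Answer: 31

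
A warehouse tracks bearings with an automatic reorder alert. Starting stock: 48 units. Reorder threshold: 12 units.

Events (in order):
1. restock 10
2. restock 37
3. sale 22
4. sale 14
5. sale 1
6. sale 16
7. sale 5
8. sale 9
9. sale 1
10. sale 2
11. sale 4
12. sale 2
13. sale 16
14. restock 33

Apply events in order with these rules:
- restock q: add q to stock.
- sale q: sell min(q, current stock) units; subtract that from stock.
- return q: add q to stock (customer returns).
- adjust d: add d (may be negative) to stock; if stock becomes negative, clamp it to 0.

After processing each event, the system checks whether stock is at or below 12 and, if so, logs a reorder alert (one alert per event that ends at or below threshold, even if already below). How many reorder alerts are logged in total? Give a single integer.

Answer: 1

Derivation:
Processing events:
Start: stock = 48
  Event 1 (restock 10): 48 + 10 = 58
  Event 2 (restock 37): 58 + 37 = 95
  Event 3 (sale 22): sell min(22,95)=22. stock: 95 - 22 = 73. total_sold = 22
  Event 4 (sale 14): sell min(14,73)=14. stock: 73 - 14 = 59. total_sold = 36
  Event 5 (sale 1): sell min(1,59)=1. stock: 59 - 1 = 58. total_sold = 37
  Event 6 (sale 16): sell min(16,58)=16. stock: 58 - 16 = 42. total_sold = 53
  Event 7 (sale 5): sell min(5,42)=5. stock: 42 - 5 = 37. total_sold = 58
  Event 8 (sale 9): sell min(9,37)=9. stock: 37 - 9 = 28. total_sold = 67
  Event 9 (sale 1): sell min(1,28)=1. stock: 28 - 1 = 27. total_sold = 68
  Event 10 (sale 2): sell min(2,27)=2. stock: 27 - 2 = 25. total_sold = 70
  Event 11 (sale 4): sell min(4,25)=4. stock: 25 - 4 = 21. total_sold = 74
  Event 12 (sale 2): sell min(2,21)=2. stock: 21 - 2 = 19. total_sold = 76
  Event 13 (sale 16): sell min(16,19)=16. stock: 19 - 16 = 3. total_sold = 92
  Event 14 (restock 33): 3 + 33 = 36
Final: stock = 36, total_sold = 92

Checking against threshold 12:
  After event 1: stock=58 > 12
  After event 2: stock=95 > 12
  After event 3: stock=73 > 12
  After event 4: stock=59 > 12
  After event 5: stock=58 > 12
  After event 6: stock=42 > 12
  After event 7: stock=37 > 12
  After event 8: stock=28 > 12
  After event 9: stock=27 > 12
  After event 10: stock=25 > 12
  After event 11: stock=21 > 12
  After event 12: stock=19 > 12
  After event 13: stock=3 <= 12 -> ALERT
  After event 14: stock=36 > 12
Alert events: [13]. Count = 1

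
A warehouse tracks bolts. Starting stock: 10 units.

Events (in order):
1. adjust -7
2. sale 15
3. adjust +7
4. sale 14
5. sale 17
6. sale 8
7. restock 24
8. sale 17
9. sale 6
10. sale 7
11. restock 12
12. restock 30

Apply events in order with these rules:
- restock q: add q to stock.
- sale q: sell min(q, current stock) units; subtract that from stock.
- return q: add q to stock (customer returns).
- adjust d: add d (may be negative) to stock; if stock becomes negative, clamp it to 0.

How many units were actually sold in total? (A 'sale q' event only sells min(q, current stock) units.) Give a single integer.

Answer: 34

Derivation:
Processing events:
Start: stock = 10
  Event 1 (adjust -7): 10 + -7 = 3
  Event 2 (sale 15): sell min(15,3)=3. stock: 3 - 3 = 0. total_sold = 3
  Event 3 (adjust +7): 0 + 7 = 7
  Event 4 (sale 14): sell min(14,7)=7. stock: 7 - 7 = 0. total_sold = 10
  Event 5 (sale 17): sell min(17,0)=0. stock: 0 - 0 = 0. total_sold = 10
  Event 6 (sale 8): sell min(8,0)=0. stock: 0 - 0 = 0. total_sold = 10
  Event 7 (restock 24): 0 + 24 = 24
  Event 8 (sale 17): sell min(17,24)=17. stock: 24 - 17 = 7. total_sold = 27
  Event 9 (sale 6): sell min(6,7)=6. stock: 7 - 6 = 1. total_sold = 33
  Event 10 (sale 7): sell min(7,1)=1. stock: 1 - 1 = 0. total_sold = 34
  Event 11 (restock 12): 0 + 12 = 12
  Event 12 (restock 30): 12 + 30 = 42
Final: stock = 42, total_sold = 34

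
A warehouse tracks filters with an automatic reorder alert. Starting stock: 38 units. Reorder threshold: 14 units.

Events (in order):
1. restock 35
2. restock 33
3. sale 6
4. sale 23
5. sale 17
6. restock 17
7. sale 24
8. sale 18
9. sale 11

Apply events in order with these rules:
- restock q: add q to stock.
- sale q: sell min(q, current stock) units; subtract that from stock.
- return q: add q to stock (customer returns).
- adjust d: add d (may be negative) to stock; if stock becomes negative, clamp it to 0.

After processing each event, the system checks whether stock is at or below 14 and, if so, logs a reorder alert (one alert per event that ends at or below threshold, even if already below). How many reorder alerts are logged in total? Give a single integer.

Processing events:
Start: stock = 38
  Event 1 (restock 35): 38 + 35 = 73
  Event 2 (restock 33): 73 + 33 = 106
  Event 3 (sale 6): sell min(6,106)=6. stock: 106 - 6 = 100. total_sold = 6
  Event 4 (sale 23): sell min(23,100)=23. stock: 100 - 23 = 77. total_sold = 29
  Event 5 (sale 17): sell min(17,77)=17. stock: 77 - 17 = 60. total_sold = 46
  Event 6 (restock 17): 60 + 17 = 77
  Event 7 (sale 24): sell min(24,77)=24. stock: 77 - 24 = 53. total_sold = 70
  Event 8 (sale 18): sell min(18,53)=18. stock: 53 - 18 = 35. total_sold = 88
  Event 9 (sale 11): sell min(11,35)=11. stock: 35 - 11 = 24. total_sold = 99
Final: stock = 24, total_sold = 99

Checking against threshold 14:
  After event 1: stock=73 > 14
  After event 2: stock=106 > 14
  After event 3: stock=100 > 14
  After event 4: stock=77 > 14
  After event 5: stock=60 > 14
  After event 6: stock=77 > 14
  After event 7: stock=53 > 14
  After event 8: stock=35 > 14
  After event 9: stock=24 > 14
Alert events: []. Count = 0

Answer: 0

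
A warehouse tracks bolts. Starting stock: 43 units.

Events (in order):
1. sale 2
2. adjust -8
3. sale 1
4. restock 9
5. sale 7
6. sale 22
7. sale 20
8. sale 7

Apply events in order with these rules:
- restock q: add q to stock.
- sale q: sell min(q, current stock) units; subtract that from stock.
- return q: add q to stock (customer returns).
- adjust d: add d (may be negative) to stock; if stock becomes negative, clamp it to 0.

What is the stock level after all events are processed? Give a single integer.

Answer: 0

Derivation:
Processing events:
Start: stock = 43
  Event 1 (sale 2): sell min(2,43)=2. stock: 43 - 2 = 41. total_sold = 2
  Event 2 (adjust -8): 41 + -8 = 33
  Event 3 (sale 1): sell min(1,33)=1. stock: 33 - 1 = 32. total_sold = 3
  Event 4 (restock 9): 32 + 9 = 41
  Event 5 (sale 7): sell min(7,41)=7. stock: 41 - 7 = 34. total_sold = 10
  Event 6 (sale 22): sell min(22,34)=22. stock: 34 - 22 = 12. total_sold = 32
  Event 7 (sale 20): sell min(20,12)=12. stock: 12 - 12 = 0. total_sold = 44
  Event 8 (sale 7): sell min(7,0)=0. stock: 0 - 0 = 0. total_sold = 44
Final: stock = 0, total_sold = 44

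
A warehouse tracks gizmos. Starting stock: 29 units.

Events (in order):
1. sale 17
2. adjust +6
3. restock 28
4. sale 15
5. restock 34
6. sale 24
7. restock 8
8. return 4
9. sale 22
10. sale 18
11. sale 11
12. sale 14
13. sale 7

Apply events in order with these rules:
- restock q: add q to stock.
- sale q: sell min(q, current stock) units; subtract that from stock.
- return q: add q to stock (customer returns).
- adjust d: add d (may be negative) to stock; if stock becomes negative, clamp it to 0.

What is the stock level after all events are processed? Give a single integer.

Answer: 0

Derivation:
Processing events:
Start: stock = 29
  Event 1 (sale 17): sell min(17,29)=17. stock: 29 - 17 = 12. total_sold = 17
  Event 2 (adjust +6): 12 + 6 = 18
  Event 3 (restock 28): 18 + 28 = 46
  Event 4 (sale 15): sell min(15,46)=15. stock: 46 - 15 = 31. total_sold = 32
  Event 5 (restock 34): 31 + 34 = 65
  Event 6 (sale 24): sell min(24,65)=24. stock: 65 - 24 = 41. total_sold = 56
  Event 7 (restock 8): 41 + 8 = 49
  Event 8 (return 4): 49 + 4 = 53
  Event 9 (sale 22): sell min(22,53)=22. stock: 53 - 22 = 31. total_sold = 78
  Event 10 (sale 18): sell min(18,31)=18. stock: 31 - 18 = 13. total_sold = 96
  Event 11 (sale 11): sell min(11,13)=11. stock: 13 - 11 = 2. total_sold = 107
  Event 12 (sale 14): sell min(14,2)=2. stock: 2 - 2 = 0. total_sold = 109
  Event 13 (sale 7): sell min(7,0)=0. stock: 0 - 0 = 0. total_sold = 109
Final: stock = 0, total_sold = 109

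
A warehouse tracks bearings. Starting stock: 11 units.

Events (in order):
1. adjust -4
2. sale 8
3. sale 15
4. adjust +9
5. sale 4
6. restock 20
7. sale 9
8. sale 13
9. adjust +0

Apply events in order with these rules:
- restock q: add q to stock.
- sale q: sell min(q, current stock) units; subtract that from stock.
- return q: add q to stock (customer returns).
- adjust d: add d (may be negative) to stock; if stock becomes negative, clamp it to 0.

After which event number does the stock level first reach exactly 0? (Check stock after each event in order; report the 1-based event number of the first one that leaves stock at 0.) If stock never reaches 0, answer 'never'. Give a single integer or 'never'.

Processing events:
Start: stock = 11
  Event 1 (adjust -4): 11 + -4 = 7
  Event 2 (sale 8): sell min(8,7)=7. stock: 7 - 7 = 0. total_sold = 7
  Event 3 (sale 15): sell min(15,0)=0. stock: 0 - 0 = 0. total_sold = 7
  Event 4 (adjust +9): 0 + 9 = 9
  Event 5 (sale 4): sell min(4,9)=4. stock: 9 - 4 = 5. total_sold = 11
  Event 6 (restock 20): 5 + 20 = 25
  Event 7 (sale 9): sell min(9,25)=9. stock: 25 - 9 = 16. total_sold = 20
  Event 8 (sale 13): sell min(13,16)=13. stock: 16 - 13 = 3. total_sold = 33
  Event 9 (adjust +0): 3 + 0 = 3
Final: stock = 3, total_sold = 33

First zero at event 2.

Answer: 2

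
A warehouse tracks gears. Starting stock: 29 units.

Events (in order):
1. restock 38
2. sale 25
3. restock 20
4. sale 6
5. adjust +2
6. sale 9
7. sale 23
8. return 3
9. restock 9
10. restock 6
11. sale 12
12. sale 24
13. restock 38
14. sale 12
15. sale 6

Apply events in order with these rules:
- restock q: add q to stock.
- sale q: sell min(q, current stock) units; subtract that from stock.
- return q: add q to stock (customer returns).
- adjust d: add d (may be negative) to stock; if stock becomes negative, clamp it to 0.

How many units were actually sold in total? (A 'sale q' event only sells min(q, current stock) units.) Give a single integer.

Answer: 117

Derivation:
Processing events:
Start: stock = 29
  Event 1 (restock 38): 29 + 38 = 67
  Event 2 (sale 25): sell min(25,67)=25. stock: 67 - 25 = 42. total_sold = 25
  Event 3 (restock 20): 42 + 20 = 62
  Event 4 (sale 6): sell min(6,62)=6. stock: 62 - 6 = 56. total_sold = 31
  Event 5 (adjust +2): 56 + 2 = 58
  Event 6 (sale 9): sell min(9,58)=9. stock: 58 - 9 = 49. total_sold = 40
  Event 7 (sale 23): sell min(23,49)=23. stock: 49 - 23 = 26. total_sold = 63
  Event 8 (return 3): 26 + 3 = 29
  Event 9 (restock 9): 29 + 9 = 38
  Event 10 (restock 6): 38 + 6 = 44
  Event 11 (sale 12): sell min(12,44)=12. stock: 44 - 12 = 32. total_sold = 75
  Event 12 (sale 24): sell min(24,32)=24. stock: 32 - 24 = 8. total_sold = 99
  Event 13 (restock 38): 8 + 38 = 46
  Event 14 (sale 12): sell min(12,46)=12. stock: 46 - 12 = 34. total_sold = 111
  Event 15 (sale 6): sell min(6,34)=6. stock: 34 - 6 = 28. total_sold = 117
Final: stock = 28, total_sold = 117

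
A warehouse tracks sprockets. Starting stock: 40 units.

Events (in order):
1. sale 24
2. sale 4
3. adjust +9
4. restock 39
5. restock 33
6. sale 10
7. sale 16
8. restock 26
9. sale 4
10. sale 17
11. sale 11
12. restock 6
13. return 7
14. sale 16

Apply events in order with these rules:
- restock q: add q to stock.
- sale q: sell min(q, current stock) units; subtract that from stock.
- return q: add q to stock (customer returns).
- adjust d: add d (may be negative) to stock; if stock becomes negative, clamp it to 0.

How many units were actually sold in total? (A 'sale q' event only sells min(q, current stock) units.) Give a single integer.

Processing events:
Start: stock = 40
  Event 1 (sale 24): sell min(24,40)=24. stock: 40 - 24 = 16. total_sold = 24
  Event 2 (sale 4): sell min(4,16)=4. stock: 16 - 4 = 12. total_sold = 28
  Event 3 (adjust +9): 12 + 9 = 21
  Event 4 (restock 39): 21 + 39 = 60
  Event 5 (restock 33): 60 + 33 = 93
  Event 6 (sale 10): sell min(10,93)=10. stock: 93 - 10 = 83. total_sold = 38
  Event 7 (sale 16): sell min(16,83)=16. stock: 83 - 16 = 67. total_sold = 54
  Event 8 (restock 26): 67 + 26 = 93
  Event 9 (sale 4): sell min(4,93)=4. stock: 93 - 4 = 89. total_sold = 58
  Event 10 (sale 17): sell min(17,89)=17. stock: 89 - 17 = 72. total_sold = 75
  Event 11 (sale 11): sell min(11,72)=11. stock: 72 - 11 = 61. total_sold = 86
  Event 12 (restock 6): 61 + 6 = 67
  Event 13 (return 7): 67 + 7 = 74
  Event 14 (sale 16): sell min(16,74)=16. stock: 74 - 16 = 58. total_sold = 102
Final: stock = 58, total_sold = 102

Answer: 102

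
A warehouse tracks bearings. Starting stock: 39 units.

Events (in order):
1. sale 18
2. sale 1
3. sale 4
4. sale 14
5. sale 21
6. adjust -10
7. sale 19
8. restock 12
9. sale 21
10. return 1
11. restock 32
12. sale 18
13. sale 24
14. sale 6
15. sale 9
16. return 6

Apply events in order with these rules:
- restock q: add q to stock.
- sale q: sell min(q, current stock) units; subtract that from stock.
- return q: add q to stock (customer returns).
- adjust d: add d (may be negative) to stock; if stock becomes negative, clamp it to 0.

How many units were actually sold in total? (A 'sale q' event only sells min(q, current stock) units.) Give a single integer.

Answer: 84

Derivation:
Processing events:
Start: stock = 39
  Event 1 (sale 18): sell min(18,39)=18. stock: 39 - 18 = 21. total_sold = 18
  Event 2 (sale 1): sell min(1,21)=1. stock: 21 - 1 = 20. total_sold = 19
  Event 3 (sale 4): sell min(4,20)=4. stock: 20 - 4 = 16. total_sold = 23
  Event 4 (sale 14): sell min(14,16)=14. stock: 16 - 14 = 2. total_sold = 37
  Event 5 (sale 21): sell min(21,2)=2. stock: 2 - 2 = 0. total_sold = 39
  Event 6 (adjust -10): 0 + -10 = 0 (clamped to 0)
  Event 7 (sale 19): sell min(19,0)=0. stock: 0 - 0 = 0. total_sold = 39
  Event 8 (restock 12): 0 + 12 = 12
  Event 9 (sale 21): sell min(21,12)=12. stock: 12 - 12 = 0. total_sold = 51
  Event 10 (return 1): 0 + 1 = 1
  Event 11 (restock 32): 1 + 32 = 33
  Event 12 (sale 18): sell min(18,33)=18. stock: 33 - 18 = 15. total_sold = 69
  Event 13 (sale 24): sell min(24,15)=15. stock: 15 - 15 = 0. total_sold = 84
  Event 14 (sale 6): sell min(6,0)=0. stock: 0 - 0 = 0. total_sold = 84
  Event 15 (sale 9): sell min(9,0)=0. stock: 0 - 0 = 0. total_sold = 84
  Event 16 (return 6): 0 + 6 = 6
Final: stock = 6, total_sold = 84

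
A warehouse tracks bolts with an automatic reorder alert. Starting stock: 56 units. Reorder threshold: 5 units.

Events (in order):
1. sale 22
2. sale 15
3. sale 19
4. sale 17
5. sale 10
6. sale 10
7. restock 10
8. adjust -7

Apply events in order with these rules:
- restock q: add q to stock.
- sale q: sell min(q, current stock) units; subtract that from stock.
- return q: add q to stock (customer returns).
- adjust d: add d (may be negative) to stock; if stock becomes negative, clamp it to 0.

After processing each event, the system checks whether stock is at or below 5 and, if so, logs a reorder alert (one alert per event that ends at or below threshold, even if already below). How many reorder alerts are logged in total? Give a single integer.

Processing events:
Start: stock = 56
  Event 1 (sale 22): sell min(22,56)=22. stock: 56 - 22 = 34. total_sold = 22
  Event 2 (sale 15): sell min(15,34)=15. stock: 34 - 15 = 19. total_sold = 37
  Event 3 (sale 19): sell min(19,19)=19. stock: 19 - 19 = 0. total_sold = 56
  Event 4 (sale 17): sell min(17,0)=0. stock: 0 - 0 = 0. total_sold = 56
  Event 5 (sale 10): sell min(10,0)=0. stock: 0 - 0 = 0. total_sold = 56
  Event 6 (sale 10): sell min(10,0)=0. stock: 0 - 0 = 0. total_sold = 56
  Event 7 (restock 10): 0 + 10 = 10
  Event 8 (adjust -7): 10 + -7 = 3
Final: stock = 3, total_sold = 56

Checking against threshold 5:
  After event 1: stock=34 > 5
  After event 2: stock=19 > 5
  After event 3: stock=0 <= 5 -> ALERT
  After event 4: stock=0 <= 5 -> ALERT
  After event 5: stock=0 <= 5 -> ALERT
  After event 6: stock=0 <= 5 -> ALERT
  After event 7: stock=10 > 5
  After event 8: stock=3 <= 5 -> ALERT
Alert events: [3, 4, 5, 6, 8]. Count = 5

Answer: 5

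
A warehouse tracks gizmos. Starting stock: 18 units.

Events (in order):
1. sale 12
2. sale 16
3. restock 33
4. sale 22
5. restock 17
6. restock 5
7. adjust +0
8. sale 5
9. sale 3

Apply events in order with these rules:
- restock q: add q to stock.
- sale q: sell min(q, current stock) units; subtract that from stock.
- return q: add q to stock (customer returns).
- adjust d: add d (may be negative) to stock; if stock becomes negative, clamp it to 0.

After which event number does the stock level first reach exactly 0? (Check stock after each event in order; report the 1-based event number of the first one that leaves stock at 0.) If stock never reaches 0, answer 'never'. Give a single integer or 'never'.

Answer: 2

Derivation:
Processing events:
Start: stock = 18
  Event 1 (sale 12): sell min(12,18)=12. stock: 18 - 12 = 6. total_sold = 12
  Event 2 (sale 16): sell min(16,6)=6. stock: 6 - 6 = 0. total_sold = 18
  Event 3 (restock 33): 0 + 33 = 33
  Event 4 (sale 22): sell min(22,33)=22. stock: 33 - 22 = 11. total_sold = 40
  Event 5 (restock 17): 11 + 17 = 28
  Event 6 (restock 5): 28 + 5 = 33
  Event 7 (adjust +0): 33 + 0 = 33
  Event 8 (sale 5): sell min(5,33)=5. stock: 33 - 5 = 28. total_sold = 45
  Event 9 (sale 3): sell min(3,28)=3. stock: 28 - 3 = 25. total_sold = 48
Final: stock = 25, total_sold = 48

First zero at event 2.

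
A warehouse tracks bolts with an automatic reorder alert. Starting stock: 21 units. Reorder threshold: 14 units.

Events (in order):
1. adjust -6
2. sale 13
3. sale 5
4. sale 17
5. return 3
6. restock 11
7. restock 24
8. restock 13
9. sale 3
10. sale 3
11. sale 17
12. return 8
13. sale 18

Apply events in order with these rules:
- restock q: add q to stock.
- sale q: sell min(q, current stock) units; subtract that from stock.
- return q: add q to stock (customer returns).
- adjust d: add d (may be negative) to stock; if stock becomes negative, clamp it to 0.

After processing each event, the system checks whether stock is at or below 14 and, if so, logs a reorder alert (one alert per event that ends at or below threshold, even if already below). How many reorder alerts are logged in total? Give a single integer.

Answer: 5

Derivation:
Processing events:
Start: stock = 21
  Event 1 (adjust -6): 21 + -6 = 15
  Event 2 (sale 13): sell min(13,15)=13. stock: 15 - 13 = 2. total_sold = 13
  Event 3 (sale 5): sell min(5,2)=2. stock: 2 - 2 = 0. total_sold = 15
  Event 4 (sale 17): sell min(17,0)=0. stock: 0 - 0 = 0. total_sold = 15
  Event 5 (return 3): 0 + 3 = 3
  Event 6 (restock 11): 3 + 11 = 14
  Event 7 (restock 24): 14 + 24 = 38
  Event 8 (restock 13): 38 + 13 = 51
  Event 9 (sale 3): sell min(3,51)=3. stock: 51 - 3 = 48. total_sold = 18
  Event 10 (sale 3): sell min(3,48)=3. stock: 48 - 3 = 45. total_sold = 21
  Event 11 (sale 17): sell min(17,45)=17. stock: 45 - 17 = 28. total_sold = 38
  Event 12 (return 8): 28 + 8 = 36
  Event 13 (sale 18): sell min(18,36)=18. stock: 36 - 18 = 18. total_sold = 56
Final: stock = 18, total_sold = 56

Checking against threshold 14:
  After event 1: stock=15 > 14
  After event 2: stock=2 <= 14 -> ALERT
  After event 3: stock=0 <= 14 -> ALERT
  After event 4: stock=0 <= 14 -> ALERT
  After event 5: stock=3 <= 14 -> ALERT
  After event 6: stock=14 <= 14 -> ALERT
  After event 7: stock=38 > 14
  After event 8: stock=51 > 14
  After event 9: stock=48 > 14
  After event 10: stock=45 > 14
  After event 11: stock=28 > 14
  After event 12: stock=36 > 14
  After event 13: stock=18 > 14
Alert events: [2, 3, 4, 5, 6]. Count = 5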